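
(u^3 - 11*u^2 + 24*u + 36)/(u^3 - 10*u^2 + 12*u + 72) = (u + 1)/(u + 2)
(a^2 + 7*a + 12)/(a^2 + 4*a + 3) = (a + 4)/(a + 1)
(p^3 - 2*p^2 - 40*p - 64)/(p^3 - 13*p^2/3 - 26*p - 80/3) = 3*(p + 4)/(3*p + 5)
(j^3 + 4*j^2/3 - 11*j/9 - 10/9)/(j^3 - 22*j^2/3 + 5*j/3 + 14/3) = (j + 5/3)/(j - 7)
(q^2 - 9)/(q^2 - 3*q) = (q + 3)/q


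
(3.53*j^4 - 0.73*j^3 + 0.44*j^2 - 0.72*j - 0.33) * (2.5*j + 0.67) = 8.825*j^5 + 0.5401*j^4 + 0.6109*j^3 - 1.5052*j^2 - 1.3074*j - 0.2211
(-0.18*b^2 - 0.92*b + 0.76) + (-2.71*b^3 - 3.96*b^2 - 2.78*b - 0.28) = -2.71*b^3 - 4.14*b^2 - 3.7*b + 0.48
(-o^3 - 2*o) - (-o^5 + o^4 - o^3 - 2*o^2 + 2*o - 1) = o^5 - o^4 + 2*o^2 - 4*o + 1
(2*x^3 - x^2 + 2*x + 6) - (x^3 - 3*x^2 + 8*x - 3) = x^3 + 2*x^2 - 6*x + 9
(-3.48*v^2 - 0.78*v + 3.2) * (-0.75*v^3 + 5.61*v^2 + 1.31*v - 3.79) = 2.61*v^5 - 18.9378*v^4 - 11.3346*v^3 + 30.1194*v^2 + 7.1482*v - 12.128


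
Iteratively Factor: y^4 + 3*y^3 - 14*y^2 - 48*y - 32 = (y - 4)*(y^3 + 7*y^2 + 14*y + 8) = (y - 4)*(y + 1)*(y^2 + 6*y + 8) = (y - 4)*(y + 1)*(y + 4)*(y + 2)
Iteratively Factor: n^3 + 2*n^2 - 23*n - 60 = (n - 5)*(n^2 + 7*n + 12) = (n - 5)*(n + 3)*(n + 4)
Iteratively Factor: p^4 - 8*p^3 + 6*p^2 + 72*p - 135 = (p - 5)*(p^3 - 3*p^2 - 9*p + 27) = (p - 5)*(p - 3)*(p^2 - 9) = (p - 5)*(p - 3)*(p + 3)*(p - 3)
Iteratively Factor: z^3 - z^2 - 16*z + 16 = (z - 1)*(z^2 - 16) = (z - 4)*(z - 1)*(z + 4)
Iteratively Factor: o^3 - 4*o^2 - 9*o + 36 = (o + 3)*(o^2 - 7*o + 12) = (o - 3)*(o + 3)*(o - 4)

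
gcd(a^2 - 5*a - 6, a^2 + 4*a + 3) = a + 1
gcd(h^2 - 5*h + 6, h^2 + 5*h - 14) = h - 2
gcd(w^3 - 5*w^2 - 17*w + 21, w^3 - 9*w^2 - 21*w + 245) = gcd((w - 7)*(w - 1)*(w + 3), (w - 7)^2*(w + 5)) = w - 7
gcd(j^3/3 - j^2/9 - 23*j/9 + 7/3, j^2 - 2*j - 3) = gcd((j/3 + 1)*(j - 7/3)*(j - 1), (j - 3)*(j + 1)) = 1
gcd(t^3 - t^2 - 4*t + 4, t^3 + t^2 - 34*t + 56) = t - 2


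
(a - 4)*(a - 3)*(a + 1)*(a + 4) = a^4 - 2*a^3 - 19*a^2 + 32*a + 48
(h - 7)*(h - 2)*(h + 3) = h^3 - 6*h^2 - 13*h + 42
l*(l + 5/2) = l^2 + 5*l/2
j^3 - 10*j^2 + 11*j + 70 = (j - 7)*(j - 5)*(j + 2)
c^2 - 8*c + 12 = (c - 6)*(c - 2)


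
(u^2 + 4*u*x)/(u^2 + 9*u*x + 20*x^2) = u/(u + 5*x)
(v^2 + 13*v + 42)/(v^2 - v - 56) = (v + 6)/(v - 8)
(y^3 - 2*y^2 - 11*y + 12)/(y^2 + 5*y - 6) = (y^2 - y - 12)/(y + 6)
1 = 1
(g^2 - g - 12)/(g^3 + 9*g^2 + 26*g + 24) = (g - 4)/(g^2 + 6*g + 8)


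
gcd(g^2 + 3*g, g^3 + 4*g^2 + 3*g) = g^2 + 3*g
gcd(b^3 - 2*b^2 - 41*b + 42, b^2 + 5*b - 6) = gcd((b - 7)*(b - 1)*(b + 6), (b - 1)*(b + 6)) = b^2 + 5*b - 6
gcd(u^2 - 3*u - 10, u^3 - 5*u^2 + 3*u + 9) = 1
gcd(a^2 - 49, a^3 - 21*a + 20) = 1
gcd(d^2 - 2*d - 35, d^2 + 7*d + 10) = d + 5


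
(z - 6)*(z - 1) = z^2 - 7*z + 6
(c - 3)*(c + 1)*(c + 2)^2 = c^4 + 2*c^3 - 7*c^2 - 20*c - 12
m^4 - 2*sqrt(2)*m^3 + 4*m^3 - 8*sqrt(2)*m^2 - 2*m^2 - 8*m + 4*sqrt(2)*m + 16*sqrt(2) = (m + 4)*(m - 2*sqrt(2))*(m - sqrt(2))*(m + sqrt(2))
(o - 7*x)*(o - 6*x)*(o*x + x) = o^3*x - 13*o^2*x^2 + o^2*x + 42*o*x^3 - 13*o*x^2 + 42*x^3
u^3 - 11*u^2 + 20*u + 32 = (u - 8)*(u - 4)*(u + 1)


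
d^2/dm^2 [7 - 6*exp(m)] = -6*exp(m)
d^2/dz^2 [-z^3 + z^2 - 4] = 2 - 6*z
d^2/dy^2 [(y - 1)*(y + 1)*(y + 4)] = 6*y + 8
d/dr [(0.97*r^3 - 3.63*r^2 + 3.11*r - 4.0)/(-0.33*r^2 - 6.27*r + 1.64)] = (-0.3201*r^4 - 12.1638*r^3 + 28.5588*r^2 - 14.5464*r - 19.9796)/(0.1089*r^4 + 4.1382*r^3 + 38.2305*r^2 - 20.5656*r + 2.6896)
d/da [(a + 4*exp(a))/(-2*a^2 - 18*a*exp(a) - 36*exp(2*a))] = ((a + 4*exp(a))*(9*a*exp(a) + 2*a + 36*exp(2*a) + 9*exp(a)) - (4*exp(a) + 1)*(a^2 + 9*a*exp(a) + 18*exp(2*a)))/(2*(a^2 + 9*a*exp(a) + 18*exp(2*a))^2)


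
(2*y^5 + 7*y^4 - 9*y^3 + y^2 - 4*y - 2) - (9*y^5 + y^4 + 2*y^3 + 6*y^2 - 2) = -7*y^5 + 6*y^4 - 11*y^3 - 5*y^2 - 4*y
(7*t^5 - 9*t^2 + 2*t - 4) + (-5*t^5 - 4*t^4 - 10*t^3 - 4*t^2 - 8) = 2*t^5 - 4*t^4 - 10*t^3 - 13*t^2 + 2*t - 12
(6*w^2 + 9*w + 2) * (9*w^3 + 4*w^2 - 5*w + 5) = 54*w^5 + 105*w^4 + 24*w^3 - 7*w^2 + 35*w + 10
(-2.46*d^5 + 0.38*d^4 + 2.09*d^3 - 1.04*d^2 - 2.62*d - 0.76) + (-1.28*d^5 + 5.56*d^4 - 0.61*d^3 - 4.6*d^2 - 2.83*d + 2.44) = -3.74*d^5 + 5.94*d^4 + 1.48*d^3 - 5.64*d^2 - 5.45*d + 1.68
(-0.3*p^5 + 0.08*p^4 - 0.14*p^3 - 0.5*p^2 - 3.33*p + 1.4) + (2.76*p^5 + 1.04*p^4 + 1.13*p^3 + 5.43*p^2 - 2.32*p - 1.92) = 2.46*p^5 + 1.12*p^4 + 0.99*p^3 + 4.93*p^2 - 5.65*p - 0.52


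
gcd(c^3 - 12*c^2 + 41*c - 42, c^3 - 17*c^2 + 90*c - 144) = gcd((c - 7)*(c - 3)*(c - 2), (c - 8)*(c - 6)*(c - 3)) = c - 3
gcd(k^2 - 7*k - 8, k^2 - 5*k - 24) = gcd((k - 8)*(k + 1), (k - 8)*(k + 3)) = k - 8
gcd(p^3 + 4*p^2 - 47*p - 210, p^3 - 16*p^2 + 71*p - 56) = p - 7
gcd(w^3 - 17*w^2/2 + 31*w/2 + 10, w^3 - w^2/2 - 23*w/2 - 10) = w - 4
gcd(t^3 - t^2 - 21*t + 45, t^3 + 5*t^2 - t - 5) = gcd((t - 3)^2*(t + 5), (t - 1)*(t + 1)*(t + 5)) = t + 5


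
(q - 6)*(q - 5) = q^2 - 11*q + 30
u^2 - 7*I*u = u*(u - 7*I)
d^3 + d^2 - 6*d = d*(d - 2)*(d + 3)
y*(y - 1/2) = y^2 - y/2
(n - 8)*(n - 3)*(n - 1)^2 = n^4 - 13*n^3 + 47*n^2 - 59*n + 24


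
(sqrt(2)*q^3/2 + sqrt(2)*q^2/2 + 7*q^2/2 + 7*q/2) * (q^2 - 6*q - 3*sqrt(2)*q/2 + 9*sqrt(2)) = sqrt(2)*q^5/2 - 5*sqrt(2)*q^4/2 + 2*q^4 - 33*sqrt(2)*q^3/4 - 10*q^3 - 12*q^2 + 105*sqrt(2)*q^2/4 + 63*sqrt(2)*q/2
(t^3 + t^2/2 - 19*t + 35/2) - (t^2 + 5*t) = t^3 - t^2/2 - 24*t + 35/2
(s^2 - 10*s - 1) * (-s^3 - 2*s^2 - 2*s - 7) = -s^5 + 8*s^4 + 19*s^3 + 15*s^2 + 72*s + 7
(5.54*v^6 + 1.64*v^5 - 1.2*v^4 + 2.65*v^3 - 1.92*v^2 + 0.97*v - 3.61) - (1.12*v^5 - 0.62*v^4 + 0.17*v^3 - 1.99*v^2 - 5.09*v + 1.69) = 5.54*v^6 + 0.52*v^5 - 0.58*v^4 + 2.48*v^3 + 0.0700000000000001*v^2 + 6.06*v - 5.3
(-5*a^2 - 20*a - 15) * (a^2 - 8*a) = -5*a^4 + 20*a^3 + 145*a^2 + 120*a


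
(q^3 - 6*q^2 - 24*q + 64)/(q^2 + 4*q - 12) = (q^2 - 4*q - 32)/(q + 6)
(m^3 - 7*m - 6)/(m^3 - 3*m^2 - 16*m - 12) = (m - 3)/(m - 6)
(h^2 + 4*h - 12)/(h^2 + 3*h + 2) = (h^2 + 4*h - 12)/(h^2 + 3*h + 2)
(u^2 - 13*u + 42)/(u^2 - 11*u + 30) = (u - 7)/(u - 5)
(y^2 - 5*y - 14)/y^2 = 1 - 5/y - 14/y^2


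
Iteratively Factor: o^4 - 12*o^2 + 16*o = (o + 4)*(o^3 - 4*o^2 + 4*o) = (o - 2)*(o + 4)*(o^2 - 2*o) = o*(o - 2)*(o + 4)*(o - 2)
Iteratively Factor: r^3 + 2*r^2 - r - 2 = (r - 1)*(r^2 + 3*r + 2) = (r - 1)*(r + 2)*(r + 1)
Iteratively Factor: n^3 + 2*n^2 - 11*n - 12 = (n - 3)*(n^2 + 5*n + 4) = (n - 3)*(n + 1)*(n + 4)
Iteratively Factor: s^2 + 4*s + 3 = (s + 3)*(s + 1)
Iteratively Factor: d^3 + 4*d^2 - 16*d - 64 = (d + 4)*(d^2 - 16) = (d - 4)*(d + 4)*(d + 4)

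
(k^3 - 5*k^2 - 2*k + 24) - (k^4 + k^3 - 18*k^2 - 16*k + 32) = -k^4 + 13*k^2 + 14*k - 8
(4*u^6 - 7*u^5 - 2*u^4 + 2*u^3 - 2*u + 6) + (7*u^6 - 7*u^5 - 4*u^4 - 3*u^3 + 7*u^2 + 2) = 11*u^6 - 14*u^5 - 6*u^4 - u^3 + 7*u^2 - 2*u + 8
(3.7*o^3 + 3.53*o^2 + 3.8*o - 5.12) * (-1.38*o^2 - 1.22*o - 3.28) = -5.106*o^5 - 9.3854*o^4 - 21.6866*o^3 - 9.1488*o^2 - 6.2176*o + 16.7936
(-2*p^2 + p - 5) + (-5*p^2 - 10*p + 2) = -7*p^2 - 9*p - 3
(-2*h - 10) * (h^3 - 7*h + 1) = -2*h^4 - 10*h^3 + 14*h^2 + 68*h - 10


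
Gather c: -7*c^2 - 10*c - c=-7*c^2 - 11*c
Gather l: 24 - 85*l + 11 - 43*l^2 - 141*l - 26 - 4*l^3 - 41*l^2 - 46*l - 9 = -4*l^3 - 84*l^2 - 272*l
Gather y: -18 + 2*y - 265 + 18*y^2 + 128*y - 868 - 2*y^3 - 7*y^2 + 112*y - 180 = -2*y^3 + 11*y^2 + 242*y - 1331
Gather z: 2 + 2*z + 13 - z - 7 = z + 8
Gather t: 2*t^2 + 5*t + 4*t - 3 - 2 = 2*t^2 + 9*t - 5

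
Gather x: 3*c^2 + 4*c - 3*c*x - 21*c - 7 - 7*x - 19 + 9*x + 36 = 3*c^2 - 17*c + x*(2 - 3*c) + 10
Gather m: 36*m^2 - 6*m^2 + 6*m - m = 30*m^2 + 5*m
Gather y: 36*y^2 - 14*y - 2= 36*y^2 - 14*y - 2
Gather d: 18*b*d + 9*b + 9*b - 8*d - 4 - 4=18*b + d*(18*b - 8) - 8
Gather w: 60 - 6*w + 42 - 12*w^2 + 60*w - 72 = -12*w^2 + 54*w + 30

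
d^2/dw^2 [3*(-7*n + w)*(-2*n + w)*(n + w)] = -48*n + 18*w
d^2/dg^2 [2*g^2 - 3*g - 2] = 4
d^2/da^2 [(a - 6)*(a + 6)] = 2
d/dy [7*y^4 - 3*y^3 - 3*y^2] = y*(28*y^2 - 9*y - 6)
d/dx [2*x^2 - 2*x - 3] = 4*x - 2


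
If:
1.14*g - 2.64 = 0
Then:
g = 2.32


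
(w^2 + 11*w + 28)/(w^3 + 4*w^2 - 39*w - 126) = (w + 4)/(w^2 - 3*w - 18)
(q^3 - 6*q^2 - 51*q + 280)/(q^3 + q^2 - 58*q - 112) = (q - 5)/(q + 2)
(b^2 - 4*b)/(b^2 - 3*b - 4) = b/(b + 1)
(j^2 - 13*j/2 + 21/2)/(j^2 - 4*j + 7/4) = 2*(j - 3)/(2*j - 1)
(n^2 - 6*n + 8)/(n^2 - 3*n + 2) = (n - 4)/(n - 1)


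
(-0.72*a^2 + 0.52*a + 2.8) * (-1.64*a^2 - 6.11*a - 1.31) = 1.1808*a^4 + 3.5464*a^3 - 6.826*a^2 - 17.7892*a - 3.668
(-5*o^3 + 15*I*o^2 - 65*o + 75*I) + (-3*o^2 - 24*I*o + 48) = -5*o^3 - 3*o^2 + 15*I*o^2 - 65*o - 24*I*o + 48 + 75*I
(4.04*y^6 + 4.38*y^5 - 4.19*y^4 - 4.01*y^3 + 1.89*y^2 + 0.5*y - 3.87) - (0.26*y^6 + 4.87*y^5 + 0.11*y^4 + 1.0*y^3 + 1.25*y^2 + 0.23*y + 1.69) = 3.78*y^6 - 0.49*y^5 - 4.3*y^4 - 5.01*y^3 + 0.64*y^2 + 0.27*y - 5.56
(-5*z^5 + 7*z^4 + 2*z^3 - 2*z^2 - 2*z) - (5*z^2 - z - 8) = -5*z^5 + 7*z^4 + 2*z^3 - 7*z^2 - z + 8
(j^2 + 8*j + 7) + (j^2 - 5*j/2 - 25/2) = 2*j^2 + 11*j/2 - 11/2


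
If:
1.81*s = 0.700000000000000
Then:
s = 0.39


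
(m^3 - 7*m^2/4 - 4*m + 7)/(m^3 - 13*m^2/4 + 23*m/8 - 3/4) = 2*(4*m^2 + m - 14)/(8*m^2 - 10*m + 3)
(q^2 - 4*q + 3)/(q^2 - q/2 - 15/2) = 2*(q - 1)/(2*q + 5)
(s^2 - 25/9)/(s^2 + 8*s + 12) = (s^2 - 25/9)/(s^2 + 8*s + 12)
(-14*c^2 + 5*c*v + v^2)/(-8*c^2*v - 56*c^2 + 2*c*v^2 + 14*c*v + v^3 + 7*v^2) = (7*c + v)/(4*c*v + 28*c + v^2 + 7*v)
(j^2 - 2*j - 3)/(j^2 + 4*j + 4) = (j^2 - 2*j - 3)/(j^2 + 4*j + 4)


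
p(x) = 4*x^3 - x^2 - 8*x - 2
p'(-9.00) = 982.00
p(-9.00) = -2927.00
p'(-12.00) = 1744.00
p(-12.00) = -6962.00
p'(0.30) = -7.52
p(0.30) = -4.38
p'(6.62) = 504.65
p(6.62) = 1061.69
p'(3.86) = 163.08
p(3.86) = 182.27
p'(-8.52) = 880.12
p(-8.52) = -2480.31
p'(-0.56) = -3.12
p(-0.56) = 1.46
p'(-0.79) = 1.07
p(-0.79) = 1.72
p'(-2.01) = 44.50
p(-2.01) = -22.44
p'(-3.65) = 159.17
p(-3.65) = -180.63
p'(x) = 12*x^2 - 2*x - 8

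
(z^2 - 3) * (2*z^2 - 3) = 2*z^4 - 9*z^2 + 9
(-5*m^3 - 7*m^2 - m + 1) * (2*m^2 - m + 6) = -10*m^5 - 9*m^4 - 25*m^3 - 39*m^2 - 7*m + 6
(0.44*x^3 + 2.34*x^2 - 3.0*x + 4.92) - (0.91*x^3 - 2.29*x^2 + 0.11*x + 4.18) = -0.47*x^3 + 4.63*x^2 - 3.11*x + 0.74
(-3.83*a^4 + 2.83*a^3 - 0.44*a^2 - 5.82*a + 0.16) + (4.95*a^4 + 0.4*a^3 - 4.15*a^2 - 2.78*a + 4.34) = 1.12*a^4 + 3.23*a^3 - 4.59*a^2 - 8.6*a + 4.5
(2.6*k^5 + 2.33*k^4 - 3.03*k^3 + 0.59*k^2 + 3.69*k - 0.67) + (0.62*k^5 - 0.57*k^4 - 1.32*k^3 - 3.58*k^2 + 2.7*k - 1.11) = 3.22*k^5 + 1.76*k^4 - 4.35*k^3 - 2.99*k^2 + 6.39*k - 1.78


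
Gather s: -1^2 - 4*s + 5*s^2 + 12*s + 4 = 5*s^2 + 8*s + 3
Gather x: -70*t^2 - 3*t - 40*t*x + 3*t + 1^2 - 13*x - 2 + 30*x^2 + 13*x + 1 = -70*t^2 - 40*t*x + 30*x^2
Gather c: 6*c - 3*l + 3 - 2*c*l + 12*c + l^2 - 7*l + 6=c*(18 - 2*l) + l^2 - 10*l + 9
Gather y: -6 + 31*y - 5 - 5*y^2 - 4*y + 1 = -5*y^2 + 27*y - 10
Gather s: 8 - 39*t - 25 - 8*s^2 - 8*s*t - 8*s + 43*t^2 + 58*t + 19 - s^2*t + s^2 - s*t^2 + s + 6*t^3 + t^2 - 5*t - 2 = s^2*(-t - 7) + s*(-t^2 - 8*t - 7) + 6*t^3 + 44*t^2 + 14*t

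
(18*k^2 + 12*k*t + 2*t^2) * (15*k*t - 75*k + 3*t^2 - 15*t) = 270*k^3*t - 1350*k^3 + 234*k^2*t^2 - 1170*k^2*t + 66*k*t^3 - 330*k*t^2 + 6*t^4 - 30*t^3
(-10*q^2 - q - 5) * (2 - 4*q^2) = 40*q^4 + 4*q^3 - 2*q - 10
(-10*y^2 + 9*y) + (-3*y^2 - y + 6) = -13*y^2 + 8*y + 6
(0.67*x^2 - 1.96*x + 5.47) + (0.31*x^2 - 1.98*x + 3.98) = 0.98*x^2 - 3.94*x + 9.45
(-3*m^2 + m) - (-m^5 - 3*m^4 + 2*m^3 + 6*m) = m^5 + 3*m^4 - 2*m^3 - 3*m^2 - 5*m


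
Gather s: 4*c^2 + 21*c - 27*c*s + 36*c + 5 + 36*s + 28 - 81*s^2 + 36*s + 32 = 4*c^2 + 57*c - 81*s^2 + s*(72 - 27*c) + 65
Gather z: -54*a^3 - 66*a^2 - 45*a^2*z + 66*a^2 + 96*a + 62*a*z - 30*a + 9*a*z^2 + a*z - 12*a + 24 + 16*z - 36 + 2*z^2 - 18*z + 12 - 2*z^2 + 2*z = -54*a^3 + 9*a*z^2 + 54*a + z*(-45*a^2 + 63*a)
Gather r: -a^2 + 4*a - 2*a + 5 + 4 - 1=-a^2 + 2*a + 8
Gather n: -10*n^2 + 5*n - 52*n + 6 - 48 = -10*n^2 - 47*n - 42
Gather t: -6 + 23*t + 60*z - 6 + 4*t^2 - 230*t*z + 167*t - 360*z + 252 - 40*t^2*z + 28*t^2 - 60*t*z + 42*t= t^2*(32 - 40*z) + t*(232 - 290*z) - 300*z + 240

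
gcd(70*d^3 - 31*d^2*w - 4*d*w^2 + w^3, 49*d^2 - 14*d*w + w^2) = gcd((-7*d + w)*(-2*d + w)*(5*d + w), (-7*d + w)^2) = -7*d + w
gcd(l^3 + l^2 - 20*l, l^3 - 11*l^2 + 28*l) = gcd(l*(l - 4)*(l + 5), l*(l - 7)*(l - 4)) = l^2 - 4*l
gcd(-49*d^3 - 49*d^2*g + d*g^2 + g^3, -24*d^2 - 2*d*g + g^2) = 1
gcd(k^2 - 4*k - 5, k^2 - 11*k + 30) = k - 5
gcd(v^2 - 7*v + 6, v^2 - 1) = v - 1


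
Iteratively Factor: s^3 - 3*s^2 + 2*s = (s - 2)*(s^2 - s) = (s - 2)*(s - 1)*(s)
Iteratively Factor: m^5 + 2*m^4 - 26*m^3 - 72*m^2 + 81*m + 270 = (m - 5)*(m^4 + 7*m^3 + 9*m^2 - 27*m - 54) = (m - 5)*(m + 3)*(m^3 + 4*m^2 - 3*m - 18) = (m - 5)*(m + 3)^2*(m^2 + m - 6) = (m - 5)*(m + 3)^3*(m - 2)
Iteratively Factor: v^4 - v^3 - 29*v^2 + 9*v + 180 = (v + 4)*(v^3 - 5*v^2 - 9*v + 45) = (v - 5)*(v + 4)*(v^2 - 9) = (v - 5)*(v + 3)*(v + 4)*(v - 3)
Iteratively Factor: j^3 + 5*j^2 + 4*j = (j + 1)*(j^2 + 4*j) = j*(j + 1)*(j + 4)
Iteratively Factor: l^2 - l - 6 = (l + 2)*(l - 3)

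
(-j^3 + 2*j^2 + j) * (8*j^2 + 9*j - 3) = -8*j^5 + 7*j^4 + 29*j^3 + 3*j^2 - 3*j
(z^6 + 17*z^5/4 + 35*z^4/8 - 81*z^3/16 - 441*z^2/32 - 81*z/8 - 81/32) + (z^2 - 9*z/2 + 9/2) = z^6 + 17*z^5/4 + 35*z^4/8 - 81*z^3/16 - 409*z^2/32 - 117*z/8 + 63/32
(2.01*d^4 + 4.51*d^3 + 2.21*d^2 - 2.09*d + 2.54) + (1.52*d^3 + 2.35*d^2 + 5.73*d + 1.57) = 2.01*d^4 + 6.03*d^3 + 4.56*d^2 + 3.64*d + 4.11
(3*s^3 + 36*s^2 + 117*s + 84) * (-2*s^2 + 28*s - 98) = -6*s^5 + 12*s^4 + 480*s^3 - 420*s^2 - 9114*s - 8232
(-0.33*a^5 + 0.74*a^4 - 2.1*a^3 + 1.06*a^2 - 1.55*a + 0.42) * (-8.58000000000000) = 2.8314*a^5 - 6.3492*a^4 + 18.018*a^3 - 9.0948*a^2 + 13.299*a - 3.6036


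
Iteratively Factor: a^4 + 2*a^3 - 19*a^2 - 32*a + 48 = (a - 4)*(a^3 + 6*a^2 + 5*a - 12) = (a - 4)*(a - 1)*(a^2 + 7*a + 12) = (a - 4)*(a - 1)*(a + 4)*(a + 3)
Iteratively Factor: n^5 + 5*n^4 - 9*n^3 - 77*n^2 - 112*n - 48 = (n + 1)*(n^4 + 4*n^3 - 13*n^2 - 64*n - 48) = (n - 4)*(n + 1)*(n^3 + 8*n^2 + 19*n + 12) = (n - 4)*(n + 1)^2*(n^2 + 7*n + 12) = (n - 4)*(n + 1)^2*(n + 3)*(n + 4)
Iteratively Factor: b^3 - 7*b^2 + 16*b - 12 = (b - 2)*(b^2 - 5*b + 6) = (b - 2)^2*(b - 3)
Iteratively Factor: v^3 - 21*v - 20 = (v + 4)*(v^2 - 4*v - 5) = (v + 1)*(v + 4)*(v - 5)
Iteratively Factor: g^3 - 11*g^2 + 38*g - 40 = (g - 2)*(g^2 - 9*g + 20) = (g - 4)*(g - 2)*(g - 5)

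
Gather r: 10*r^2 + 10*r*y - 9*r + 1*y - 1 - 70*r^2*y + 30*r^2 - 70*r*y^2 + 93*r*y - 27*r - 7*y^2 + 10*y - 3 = r^2*(40 - 70*y) + r*(-70*y^2 + 103*y - 36) - 7*y^2 + 11*y - 4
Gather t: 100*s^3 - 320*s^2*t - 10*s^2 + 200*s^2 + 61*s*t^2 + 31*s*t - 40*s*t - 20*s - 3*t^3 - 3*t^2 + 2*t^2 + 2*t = 100*s^3 + 190*s^2 - 20*s - 3*t^3 + t^2*(61*s - 1) + t*(-320*s^2 - 9*s + 2)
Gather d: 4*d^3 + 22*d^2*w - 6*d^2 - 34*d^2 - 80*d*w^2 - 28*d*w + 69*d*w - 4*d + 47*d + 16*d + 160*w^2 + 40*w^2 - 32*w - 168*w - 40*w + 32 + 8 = 4*d^3 + d^2*(22*w - 40) + d*(-80*w^2 + 41*w + 59) + 200*w^2 - 240*w + 40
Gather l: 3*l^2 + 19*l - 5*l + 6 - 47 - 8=3*l^2 + 14*l - 49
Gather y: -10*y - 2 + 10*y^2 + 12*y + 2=10*y^2 + 2*y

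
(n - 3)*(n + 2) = n^2 - n - 6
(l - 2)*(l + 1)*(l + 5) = l^3 + 4*l^2 - 7*l - 10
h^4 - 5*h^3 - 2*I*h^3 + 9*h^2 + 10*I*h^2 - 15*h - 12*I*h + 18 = (h - 3)*(h - 2)*(h - 3*I)*(h + I)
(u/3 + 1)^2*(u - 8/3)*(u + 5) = u^4/9 + 25*u^3/27 + 29*u^2/27 - 59*u/9 - 40/3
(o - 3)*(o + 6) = o^2 + 3*o - 18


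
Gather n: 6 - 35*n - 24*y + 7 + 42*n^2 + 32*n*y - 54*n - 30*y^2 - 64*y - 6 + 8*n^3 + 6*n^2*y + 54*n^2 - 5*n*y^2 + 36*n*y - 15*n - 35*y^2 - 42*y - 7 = 8*n^3 + n^2*(6*y + 96) + n*(-5*y^2 + 68*y - 104) - 65*y^2 - 130*y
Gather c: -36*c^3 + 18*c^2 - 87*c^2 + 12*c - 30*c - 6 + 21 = -36*c^3 - 69*c^2 - 18*c + 15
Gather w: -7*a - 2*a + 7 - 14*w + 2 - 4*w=-9*a - 18*w + 9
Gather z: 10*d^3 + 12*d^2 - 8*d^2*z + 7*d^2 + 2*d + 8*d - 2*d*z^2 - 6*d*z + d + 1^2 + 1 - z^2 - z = 10*d^3 + 19*d^2 + 11*d + z^2*(-2*d - 1) + z*(-8*d^2 - 6*d - 1) + 2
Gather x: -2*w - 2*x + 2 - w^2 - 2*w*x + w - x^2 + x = -w^2 - w - x^2 + x*(-2*w - 1) + 2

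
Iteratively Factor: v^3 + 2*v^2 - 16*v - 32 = (v + 4)*(v^2 - 2*v - 8) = (v + 2)*(v + 4)*(v - 4)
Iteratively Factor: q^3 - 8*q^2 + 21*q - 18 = (q - 3)*(q^2 - 5*q + 6) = (q - 3)*(q - 2)*(q - 3)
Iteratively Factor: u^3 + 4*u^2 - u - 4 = (u + 1)*(u^2 + 3*u - 4) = (u - 1)*(u + 1)*(u + 4)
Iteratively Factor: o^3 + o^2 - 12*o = (o - 3)*(o^2 + 4*o) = (o - 3)*(o + 4)*(o)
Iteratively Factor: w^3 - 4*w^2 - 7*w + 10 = (w + 2)*(w^2 - 6*w + 5) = (w - 1)*(w + 2)*(w - 5)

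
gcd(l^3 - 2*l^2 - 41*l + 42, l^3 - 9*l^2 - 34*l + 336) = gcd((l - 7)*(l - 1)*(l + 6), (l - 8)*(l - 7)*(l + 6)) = l^2 - l - 42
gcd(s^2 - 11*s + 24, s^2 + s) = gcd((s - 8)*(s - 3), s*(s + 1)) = 1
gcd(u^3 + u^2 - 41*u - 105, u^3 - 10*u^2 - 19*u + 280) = u^2 - 2*u - 35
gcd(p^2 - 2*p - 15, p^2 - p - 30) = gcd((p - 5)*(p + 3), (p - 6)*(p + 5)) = 1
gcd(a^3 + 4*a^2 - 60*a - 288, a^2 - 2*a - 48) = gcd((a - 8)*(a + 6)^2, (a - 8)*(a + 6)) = a^2 - 2*a - 48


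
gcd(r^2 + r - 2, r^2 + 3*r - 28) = 1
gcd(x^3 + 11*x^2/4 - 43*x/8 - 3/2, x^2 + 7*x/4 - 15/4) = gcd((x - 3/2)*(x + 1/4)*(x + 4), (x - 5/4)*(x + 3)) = 1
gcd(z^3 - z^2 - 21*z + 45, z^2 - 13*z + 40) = 1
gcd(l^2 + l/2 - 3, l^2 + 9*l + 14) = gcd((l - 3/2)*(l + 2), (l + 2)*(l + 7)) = l + 2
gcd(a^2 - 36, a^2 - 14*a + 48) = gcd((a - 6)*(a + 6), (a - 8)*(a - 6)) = a - 6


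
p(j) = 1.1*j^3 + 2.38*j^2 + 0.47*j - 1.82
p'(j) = 3.3*j^2 + 4.76*j + 0.47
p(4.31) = 132.49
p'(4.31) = 82.29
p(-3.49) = -21.23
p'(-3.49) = 24.05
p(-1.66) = -1.07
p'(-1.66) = 1.66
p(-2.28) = -3.56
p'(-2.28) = 6.77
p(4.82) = 178.92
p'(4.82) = 100.08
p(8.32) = 800.36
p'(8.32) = 268.51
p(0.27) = -1.50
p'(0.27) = 2.00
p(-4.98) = -80.99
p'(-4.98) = 58.61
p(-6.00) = -156.56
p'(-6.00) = 90.71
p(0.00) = -1.82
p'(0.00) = 0.47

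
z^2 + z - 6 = (z - 2)*(z + 3)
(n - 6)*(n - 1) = n^2 - 7*n + 6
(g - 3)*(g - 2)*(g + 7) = g^3 + 2*g^2 - 29*g + 42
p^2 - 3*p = p*(p - 3)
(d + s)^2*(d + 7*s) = d^3 + 9*d^2*s + 15*d*s^2 + 7*s^3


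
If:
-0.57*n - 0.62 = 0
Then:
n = -1.09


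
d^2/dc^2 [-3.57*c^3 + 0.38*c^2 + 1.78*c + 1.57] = 0.76 - 21.42*c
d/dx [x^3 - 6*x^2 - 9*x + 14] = 3*x^2 - 12*x - 9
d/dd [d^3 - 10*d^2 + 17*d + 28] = 3*d^2 - 20*d + 17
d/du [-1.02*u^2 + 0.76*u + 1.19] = 0.76 - 2.04*u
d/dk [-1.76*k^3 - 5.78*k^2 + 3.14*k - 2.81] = -5.28*k^2 - 11.56*k + 3.14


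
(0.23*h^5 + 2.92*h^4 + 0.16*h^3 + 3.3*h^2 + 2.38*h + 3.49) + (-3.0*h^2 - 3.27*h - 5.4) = 0.23*h^5 + 2.92*h^4 + 0.16*h^3 + 0.3*h^2 - 0.89*h - 1.91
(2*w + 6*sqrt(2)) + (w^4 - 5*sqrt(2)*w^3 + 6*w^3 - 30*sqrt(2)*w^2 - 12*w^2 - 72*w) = w^4 - 5*sqrt(2)*w^3 + 6*w^3 - 30*sqrt(2)*w^2 - 12*w^2 - 70*w + 6*sqrt(2)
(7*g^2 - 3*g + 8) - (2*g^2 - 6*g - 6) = 5*g^2 + 3*g + 14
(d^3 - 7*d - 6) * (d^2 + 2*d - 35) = d^5 + 2*d^4 - 42*d^3 - 20*d^2 + 233*d + 210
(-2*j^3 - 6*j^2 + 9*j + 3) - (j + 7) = -2*j^3 - 6*j^2 + 8*j - 4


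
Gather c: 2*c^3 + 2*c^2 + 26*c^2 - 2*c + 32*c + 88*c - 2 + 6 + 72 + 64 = 2*c^3 + 28*c^2 + 118*c + 140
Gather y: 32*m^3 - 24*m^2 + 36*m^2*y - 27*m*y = 32*m^3 - 24*m^2 + y*(36*m^2 - 27*m)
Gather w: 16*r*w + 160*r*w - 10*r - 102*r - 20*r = 176*r*w - 132*r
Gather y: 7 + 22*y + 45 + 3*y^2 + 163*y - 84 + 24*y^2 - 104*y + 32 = 27*y^2 + 81*y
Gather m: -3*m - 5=-3*m - 5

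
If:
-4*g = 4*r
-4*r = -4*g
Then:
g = 0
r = 0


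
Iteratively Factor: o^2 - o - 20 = (o + 4)*(o - 5)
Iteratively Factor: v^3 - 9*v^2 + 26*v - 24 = (v - 4)*(v^2 - 5*v + 6) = (v - 4)*(v - 3)*(v - 2)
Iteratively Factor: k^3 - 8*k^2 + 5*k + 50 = (k + 2)*(k^2 - 10*k + 25) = (k - 5)*(k + 2)*(k - 5)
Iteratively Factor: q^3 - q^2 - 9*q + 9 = (q - 3)*(q^2 + 2*q - 3) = (q - 3)*(q - 1)*(q + 3)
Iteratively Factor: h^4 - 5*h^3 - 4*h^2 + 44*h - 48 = (h + 3)*(h^3 - 8*h^2 + 20*h - 16) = (h - 4)*(h + 3)*(h^2 - 4*h + 4) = (h - 4)*(h - 2)*(h + 3)*(h - 2)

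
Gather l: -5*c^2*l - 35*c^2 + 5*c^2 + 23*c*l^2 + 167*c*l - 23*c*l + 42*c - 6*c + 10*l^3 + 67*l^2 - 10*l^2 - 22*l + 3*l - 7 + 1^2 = -30*c^2 + 36*c + 10*l^3 + l^2*(23*c + 57) + l*(-5*c^2 + 144*c - 19) - 6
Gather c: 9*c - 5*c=4*c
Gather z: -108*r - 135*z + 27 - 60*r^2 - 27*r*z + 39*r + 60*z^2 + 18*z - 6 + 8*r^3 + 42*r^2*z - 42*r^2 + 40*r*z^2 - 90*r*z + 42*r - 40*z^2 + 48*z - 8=8*r^3 - 102*r^2 - 27*r + z^2*(40*r + 20) + z*(42*r^2 - 117*r - 69) + 13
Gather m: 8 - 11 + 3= 0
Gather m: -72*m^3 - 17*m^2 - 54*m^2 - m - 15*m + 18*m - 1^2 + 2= -72*m^3 - 71*m^2 + 2*m + 1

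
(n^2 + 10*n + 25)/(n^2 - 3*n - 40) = (n + 5)/(n - 8)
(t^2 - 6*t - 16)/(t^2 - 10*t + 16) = (t + 2)/(t - 2)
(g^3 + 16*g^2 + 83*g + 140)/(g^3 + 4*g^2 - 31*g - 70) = (g^2 + 9*g + 20)/(g^2 - 3*g - 10)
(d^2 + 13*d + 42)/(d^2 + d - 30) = (d + 7)/(d - 5)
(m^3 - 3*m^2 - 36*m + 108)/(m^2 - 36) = m - 3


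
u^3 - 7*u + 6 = (u - 2)*(u - 1)*(u + 3)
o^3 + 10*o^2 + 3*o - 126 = (o - 3)*(o + 6)*(o + 7)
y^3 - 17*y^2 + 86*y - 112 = (y - 8)*(y - 7)*(y - 2)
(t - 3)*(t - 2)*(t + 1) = t^3 - 4*t^2 + t + 6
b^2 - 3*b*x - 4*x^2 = (b - 4*x)*(b + x)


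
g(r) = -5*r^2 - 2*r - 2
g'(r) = -10*r - 2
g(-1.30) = -7.85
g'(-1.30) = 11.00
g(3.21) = -59.94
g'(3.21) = -34.10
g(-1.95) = -17.11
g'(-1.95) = 17.50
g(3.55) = -72.11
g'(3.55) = -37.50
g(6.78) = -245.40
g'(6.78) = -69.80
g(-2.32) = -24.27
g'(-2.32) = 21.20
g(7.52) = -299.79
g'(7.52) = -77.20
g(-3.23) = -47.70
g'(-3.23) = 30.30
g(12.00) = -746.00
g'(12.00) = -122.00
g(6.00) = -194.00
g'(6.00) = -62.00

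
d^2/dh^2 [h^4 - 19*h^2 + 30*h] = 12*h^2 - 38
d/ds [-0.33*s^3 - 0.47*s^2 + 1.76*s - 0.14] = -0.99*s^2 - 0.94*s + 1.76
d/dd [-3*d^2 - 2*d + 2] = -6*d - 2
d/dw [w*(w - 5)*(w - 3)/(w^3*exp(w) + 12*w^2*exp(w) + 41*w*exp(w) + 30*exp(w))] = (-w^6 - 4*w^5 + 60*w^4 + 170*w^3 - 793*w^2 - 930*w + 450)*exp(-w)/(w^6 + 24*w^5 + 226*w^4 + 1044*w^3 + 2401*w^2 + 2460*w + 900)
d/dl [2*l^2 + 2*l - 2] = 4*l + 2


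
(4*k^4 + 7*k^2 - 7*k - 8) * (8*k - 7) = 32*k^5 - 28*k^4 + 56*k^3 - 105*k^2 - 15*k + 56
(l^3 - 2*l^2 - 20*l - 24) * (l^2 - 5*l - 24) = l^5 - 7*l^4 - 34*l^3 + 124*l^2 + 600*l + 576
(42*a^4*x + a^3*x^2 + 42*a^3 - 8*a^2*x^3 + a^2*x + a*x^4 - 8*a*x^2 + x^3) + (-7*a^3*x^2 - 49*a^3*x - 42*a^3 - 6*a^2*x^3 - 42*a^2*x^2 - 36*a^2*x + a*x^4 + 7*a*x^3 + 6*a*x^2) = 42*a^4*x - 6*a^3*x^2 - 49*a^3*x - 14*a^2*x^3 - 42*a^2*x^2 - 35*a^2*x + 2*a*x^4 + 7*a*x^3 - 2*a*x^2 + x^3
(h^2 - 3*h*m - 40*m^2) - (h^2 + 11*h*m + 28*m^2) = -14*h*m - 68*m^2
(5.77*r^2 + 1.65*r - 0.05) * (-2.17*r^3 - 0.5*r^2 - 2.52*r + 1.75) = -12.5209*r^5 - 6.4655*r^4 - 15.2569*r^3 + 5.9645*r^2 + 3.0135*r - 0.0875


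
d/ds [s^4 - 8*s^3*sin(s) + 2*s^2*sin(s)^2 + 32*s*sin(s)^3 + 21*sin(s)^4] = -8*s^3*cos(s) + 4*s^3 - 24*s^2*sin(s) + 2*s^2*sin(2*s) + 96*s*sin(s)^2*cos(s) + 4*s*sin(s)^2 + 84*sin(s)^3*cos(s) + 32*sin(s)^3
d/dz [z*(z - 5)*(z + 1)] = 3*z^2 - 8*z - 5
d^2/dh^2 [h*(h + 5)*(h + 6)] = 6*h + 22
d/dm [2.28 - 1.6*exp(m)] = -1.6*exp(m)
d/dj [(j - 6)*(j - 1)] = 2*j - 7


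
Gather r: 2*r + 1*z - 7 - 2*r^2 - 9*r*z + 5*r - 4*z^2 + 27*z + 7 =-2*r^2 + r*(7 - 9*z) - 4*z^2 + 28*z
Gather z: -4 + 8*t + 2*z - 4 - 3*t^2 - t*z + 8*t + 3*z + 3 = -3*t^2 + 16*t + z*(5 - t) - 5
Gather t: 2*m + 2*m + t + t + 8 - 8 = 4*m + 2*t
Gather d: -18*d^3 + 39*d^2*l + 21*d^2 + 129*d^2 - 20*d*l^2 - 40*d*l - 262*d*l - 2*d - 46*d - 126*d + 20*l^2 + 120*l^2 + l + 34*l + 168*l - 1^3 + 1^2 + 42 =-18*d^3 + d^2*(39*l + 150) + d*(-20*l^2 - 302*l - 174) + 140*l^2 + 203*l + 42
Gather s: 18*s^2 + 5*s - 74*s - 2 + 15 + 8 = 18*s^2 - 69*s + 21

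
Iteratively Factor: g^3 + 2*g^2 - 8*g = (g - 2)*(g^2 + 4*g) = (g - 2)*(g + 4)*(g)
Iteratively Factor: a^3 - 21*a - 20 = (a + 1)*(a^2 - a - 20) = (a - 5)*(a + 1)*(a + 4)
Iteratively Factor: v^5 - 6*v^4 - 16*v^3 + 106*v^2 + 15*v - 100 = (v + 1)*(v^4 - 7*v^3 - 9*v^2 + 115*v - 100) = (v - 1)*(v + 1)*(v^3 - 6*v^2 - 15*v + 100) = (v - 1)*(v + 1)*(v + 4)*(v^2 - 10*v + 25) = (v - 5)*(v - 1)*(v + 1)*(v + 4)*(v - 5)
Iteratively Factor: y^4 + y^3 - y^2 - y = (y)*(y^3 + y^2 - y - 1) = y*(y + 1)*(y^2 - 1) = y*(y - 1)*(y + 1)*(y + 1)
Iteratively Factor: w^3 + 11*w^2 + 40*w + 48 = (w + 4)*(w^2 + 7*w + 12) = (w + 3)*(w + 4)*(w + 4)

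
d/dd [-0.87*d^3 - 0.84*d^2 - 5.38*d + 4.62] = -2.61*d^2 - 1.68*d - 5.38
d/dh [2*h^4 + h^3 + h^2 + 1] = h*(8*h^2 + 3*h + 2)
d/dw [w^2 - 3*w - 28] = 2*w - 3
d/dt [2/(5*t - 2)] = -10/(5*t - 2)^2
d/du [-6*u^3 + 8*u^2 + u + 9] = -18*u^2 + 16*u + 1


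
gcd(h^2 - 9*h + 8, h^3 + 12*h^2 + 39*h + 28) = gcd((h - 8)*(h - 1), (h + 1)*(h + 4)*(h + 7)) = 1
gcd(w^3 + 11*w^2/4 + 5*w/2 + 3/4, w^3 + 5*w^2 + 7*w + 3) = w^2 + 2*w + 1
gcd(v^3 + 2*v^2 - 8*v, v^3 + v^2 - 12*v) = v^2 + 4*v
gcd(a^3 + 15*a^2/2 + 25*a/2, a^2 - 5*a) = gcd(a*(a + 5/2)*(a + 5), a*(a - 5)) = a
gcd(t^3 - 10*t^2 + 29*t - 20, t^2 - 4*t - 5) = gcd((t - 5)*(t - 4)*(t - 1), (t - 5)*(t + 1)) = t - 5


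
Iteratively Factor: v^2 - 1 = (v - 1)*(v + 1)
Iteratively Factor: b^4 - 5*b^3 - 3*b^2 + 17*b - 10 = (b - 1)*(b^3 - 4*b^2 - 7*b + 10) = (b - 1)*(b + 2)*(b^2 - 6*b + 5) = (b - 5)*(b - 1)*(b + 2)*(b - 1)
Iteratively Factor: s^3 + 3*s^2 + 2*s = (s + 2)*(s^2 + s) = s*(s + 2)*(s + 1)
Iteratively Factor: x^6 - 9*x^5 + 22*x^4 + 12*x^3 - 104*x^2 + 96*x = (x - 3)*(x^5 - 6*x^4 + 4*x^3 + 24*x^2 - 32*x) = (x - 3)*(x + 2)*(x^4 - 8*x^3 + 20*x^2 - 16*x) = (x - 3)*(x - 2)*(x + 2)*(x^3 - 6*x^2 + 8*x) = x*(x - 3)*(x - 2)*(x + 2)*(x^2 - 6*x + 8) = x*(x - 3)*(x - 2)^2*(x + 2)*(x - 4)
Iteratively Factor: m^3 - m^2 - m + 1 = (m - 1)*(m^2 - 1) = (m - 1)^2*(m + 1)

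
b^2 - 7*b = b*(b - 7)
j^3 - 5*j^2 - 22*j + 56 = (j - 7)*(j - 2)*(j + 4)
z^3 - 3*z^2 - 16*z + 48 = (z - 4)*(z - 3)*(z + 4)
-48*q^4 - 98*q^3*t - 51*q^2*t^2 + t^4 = (-8*q + t)*(q + t)^2*(6*q + t)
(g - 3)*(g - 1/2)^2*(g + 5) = g^4 + g^3 - 67*g^2/4 + 31*g/2 - 15/4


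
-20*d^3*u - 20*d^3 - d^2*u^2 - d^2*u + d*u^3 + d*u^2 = (-5*d + u)*(4*d + u)*(d*u + d)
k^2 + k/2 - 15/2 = (k - 5/2)*(k + 3)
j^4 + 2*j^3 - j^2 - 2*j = j*(j - 1)*(j + 1)*(j + 2)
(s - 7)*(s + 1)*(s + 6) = s^3 - 43*s - 42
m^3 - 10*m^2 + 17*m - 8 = (m - 8)*(m - 1)^2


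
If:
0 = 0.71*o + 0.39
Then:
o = -0.55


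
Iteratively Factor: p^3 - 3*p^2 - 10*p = (p)*(p^2 - 3*p - 10) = p*(p - 5)*(p + 2)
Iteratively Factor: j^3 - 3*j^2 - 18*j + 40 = (j + 4)*(j^2 - 7*j + 10) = (j - 5)*(j + 4)*(j - 2)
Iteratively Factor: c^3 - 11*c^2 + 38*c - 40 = (c - 5)*(c^2 - 6*c + 8) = (c - 5)*(c - 4)*(c - 2)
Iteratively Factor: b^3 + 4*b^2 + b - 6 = (b + 2)*(b^2 + 2*b - 3) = (b + 2)*(b + 3)*(b - 1)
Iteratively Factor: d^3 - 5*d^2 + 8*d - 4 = (d - 2)*(d^2 - 3*d + 2) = (d - 2)*(d - 1)*(d - 2)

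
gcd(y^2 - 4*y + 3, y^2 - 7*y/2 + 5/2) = y - 1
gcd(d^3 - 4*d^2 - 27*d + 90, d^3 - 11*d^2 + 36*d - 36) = d^2 - 9*d + 18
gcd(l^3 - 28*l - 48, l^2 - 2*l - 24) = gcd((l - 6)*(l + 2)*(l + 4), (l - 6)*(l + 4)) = l^2 - 2*l - 24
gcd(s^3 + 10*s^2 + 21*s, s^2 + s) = s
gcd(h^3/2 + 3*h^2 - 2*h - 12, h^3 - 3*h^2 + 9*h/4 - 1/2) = h - 2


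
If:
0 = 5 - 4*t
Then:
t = 5/4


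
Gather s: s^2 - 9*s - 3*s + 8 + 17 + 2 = s^2 - 12*s + 27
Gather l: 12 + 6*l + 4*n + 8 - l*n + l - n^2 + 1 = l*(7 - n) - n^2 + 4*n + 21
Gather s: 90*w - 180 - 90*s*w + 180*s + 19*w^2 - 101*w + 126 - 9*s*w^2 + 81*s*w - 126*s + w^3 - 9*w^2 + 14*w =s*(-9*w^2 - 9*w + 54) + w^3 + 10*w^2 + 3*w - 54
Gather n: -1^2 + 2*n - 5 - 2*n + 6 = 0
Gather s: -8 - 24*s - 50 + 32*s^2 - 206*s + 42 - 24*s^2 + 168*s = 8*s^2 - 62*s - 16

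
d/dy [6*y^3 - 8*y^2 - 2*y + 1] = 18*y^2 - 16*y - 2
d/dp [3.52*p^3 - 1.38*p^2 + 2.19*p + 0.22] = 10.56*p^2 - 2.76*p + 2.19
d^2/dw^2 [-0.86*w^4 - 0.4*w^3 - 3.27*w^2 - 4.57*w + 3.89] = -10.32*w^2 - 2.4*w - 6.54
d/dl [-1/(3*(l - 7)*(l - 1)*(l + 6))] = ((l - 7)*(l - 1) + (l - 7)*(l + 6) + (l - 1)*(l + 6))/(3*(l - 7)^2*(l - 1)^2*(l + 6)^2)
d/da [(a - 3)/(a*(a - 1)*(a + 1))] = (-2*a^3 + 9*a^2 - 3)/(a^6 - 2*a^4 + a^2)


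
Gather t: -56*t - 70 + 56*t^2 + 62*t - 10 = 56*t^2 + 6*t - 80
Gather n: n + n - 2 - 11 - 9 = 2*n - 22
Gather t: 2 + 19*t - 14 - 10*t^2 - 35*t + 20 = -10*t^2 - 16*t + 8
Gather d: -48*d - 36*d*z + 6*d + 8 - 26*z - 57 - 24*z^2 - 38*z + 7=d*(-36*z - 42) - 24*z^2 - 64*z - 42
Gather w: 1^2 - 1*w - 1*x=-w - x + 1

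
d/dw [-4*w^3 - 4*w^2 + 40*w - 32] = -12*w^2 - 8*w + 40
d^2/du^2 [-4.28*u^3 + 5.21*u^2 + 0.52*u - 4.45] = 10.42 - 25.68*u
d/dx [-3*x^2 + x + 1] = 1 - 6*x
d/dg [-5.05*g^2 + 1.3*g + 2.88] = 1.3 - 10.1*g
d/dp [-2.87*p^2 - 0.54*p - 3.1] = -5.74*p - 0.54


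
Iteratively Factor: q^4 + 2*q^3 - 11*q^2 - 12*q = (q + 4)*(q^3 - 2*q^2 - 3*q) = (q + 1)*(q + 4)*(q^2 - 3*q) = q*(q + 1)*(q + 4)*(q - 3)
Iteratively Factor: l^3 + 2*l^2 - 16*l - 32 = (l + 4)*(l^2 - 2*l - 8) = (l + 2)*(l + 4)*(l - 4)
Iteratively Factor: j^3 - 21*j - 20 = (j + 1)*(j^2 - j - 20) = (j - 5)*(j + 1)*(j + 4)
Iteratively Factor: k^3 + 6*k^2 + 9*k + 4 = (k + 1)*(k^2 + 5*k + 4) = (k + 1)^2*(k + 4)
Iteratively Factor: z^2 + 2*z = (z + 2)*(z)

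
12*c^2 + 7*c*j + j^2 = (3*c + j)*(4*c + j)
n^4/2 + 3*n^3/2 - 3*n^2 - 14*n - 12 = (n/2 + 1)*(n - 3)*(n + 2)^2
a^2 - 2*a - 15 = (a - 5)*(a + 3)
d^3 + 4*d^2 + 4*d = d*(d + 2)^2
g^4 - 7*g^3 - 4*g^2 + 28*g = g*(g - 7)*(g - 2)*(g + 2)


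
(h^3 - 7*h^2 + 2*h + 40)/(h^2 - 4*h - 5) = (h^2 - 2*h - 8)/(h + 1)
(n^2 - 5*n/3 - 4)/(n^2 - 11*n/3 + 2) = (3*n + 4)/(3*n - 2)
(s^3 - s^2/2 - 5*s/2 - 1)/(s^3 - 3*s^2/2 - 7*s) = (-2*s^3 + s^2 + 5*s + 2)/(s*(-2*s^2 + 3*s + 14))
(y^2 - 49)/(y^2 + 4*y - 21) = (y - 7)/(y - 3)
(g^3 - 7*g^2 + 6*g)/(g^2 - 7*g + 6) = g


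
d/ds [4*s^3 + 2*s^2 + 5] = 4*s*(3*s + 1)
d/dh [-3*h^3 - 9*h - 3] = -9*h^2 - 9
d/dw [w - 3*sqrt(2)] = 1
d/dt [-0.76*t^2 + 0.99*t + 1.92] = 0.99 - 1.52*t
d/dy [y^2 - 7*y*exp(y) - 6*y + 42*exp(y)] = -7*y*exp(y) + 2*y + 35*exp(y) - 6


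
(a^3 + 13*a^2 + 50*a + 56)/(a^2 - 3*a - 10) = (a^2 + 11*a + 28)/(a - 5)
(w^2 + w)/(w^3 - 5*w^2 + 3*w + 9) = w/(w^2 - 6*w + 9)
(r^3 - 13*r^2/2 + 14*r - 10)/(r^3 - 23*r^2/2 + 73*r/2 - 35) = (r - 2)/(r - 7)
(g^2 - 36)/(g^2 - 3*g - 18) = (g + 6)/(g + 3)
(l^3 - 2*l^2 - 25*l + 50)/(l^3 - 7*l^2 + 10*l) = (l + 5)/l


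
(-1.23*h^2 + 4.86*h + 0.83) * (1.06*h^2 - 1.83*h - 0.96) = -1.3038*h^4 + 7.4025*h^3 - 6.8332*h^2 - 6.1845*h - 0.7968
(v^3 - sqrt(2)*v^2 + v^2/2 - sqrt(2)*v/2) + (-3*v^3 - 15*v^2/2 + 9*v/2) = -2*v^3 - 7*v^2 - sqrt(2)*v^2 - sqrt(2)*v/2 + 9*v/2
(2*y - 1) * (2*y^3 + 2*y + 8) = 4*y^4 - 2*y^3 + 4*y^2 + 14*y - 8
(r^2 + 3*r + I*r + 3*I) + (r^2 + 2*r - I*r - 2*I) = 2*r^2 + 5*r + I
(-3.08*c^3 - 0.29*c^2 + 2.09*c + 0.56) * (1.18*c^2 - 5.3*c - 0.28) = -3.6344*c^5 + 15.9818*c^4 + 4.8656*c^3 - 10.335*c^2 - 3.5532*c - 0.1568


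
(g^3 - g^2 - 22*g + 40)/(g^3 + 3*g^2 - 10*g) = (g - 4)/g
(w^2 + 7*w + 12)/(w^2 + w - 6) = (w + 4)/(w - 2)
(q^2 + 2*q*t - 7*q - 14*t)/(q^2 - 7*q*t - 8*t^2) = (-q^2 - 2*q*t + 7*q + 14*t)/(-q^2 + 7*q*t + 8*t^2)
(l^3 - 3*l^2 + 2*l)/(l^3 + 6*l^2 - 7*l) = (l - 2)/(l + 7)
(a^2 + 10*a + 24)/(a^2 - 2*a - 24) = (a + 6)/(a - 6)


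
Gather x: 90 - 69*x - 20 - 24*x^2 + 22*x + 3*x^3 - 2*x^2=3*x^3 - 26*x^2 - 47*x + 70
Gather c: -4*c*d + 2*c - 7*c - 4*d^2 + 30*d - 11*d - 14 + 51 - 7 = c*(-4*d - 5) - 4*d^2 + 19*d + 30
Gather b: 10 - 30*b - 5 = 5 - 30*b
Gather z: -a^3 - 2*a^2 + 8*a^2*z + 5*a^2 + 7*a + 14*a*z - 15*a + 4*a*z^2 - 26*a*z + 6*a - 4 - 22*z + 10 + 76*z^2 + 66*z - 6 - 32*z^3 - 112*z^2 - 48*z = -a^3 + 3*a^2 - 2*a - 32*z^3 + z^2*(4*a - 36) + z*(8*a^2 - 12*a - 4)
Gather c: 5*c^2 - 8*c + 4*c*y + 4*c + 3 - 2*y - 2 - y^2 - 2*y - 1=5*c^2 + c*(4*y - 4) - y^2 - 4*y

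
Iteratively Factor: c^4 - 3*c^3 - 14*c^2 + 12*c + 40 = (c + 2)*(c^3 - 5*c^2 - 4*c + 20) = (c - 5)*(c + 2)*(c^2 - 4) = (c - 5)*(c - 2)*(c + 2)*(c + 2)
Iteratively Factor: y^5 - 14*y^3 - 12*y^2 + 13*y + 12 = (y - 1)*(y^4 + y^3 - 13*y^2 - 25*y - 12) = (y - 1)*(y + 3)*(y^3 - 2*y^2 - 7*y - 4) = (y - 1)*(y + 1)*(y + 3)*(y^2 - 3*y - 4) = (y - 1)*(y + 1)^2*(y + 3)*(y - 4)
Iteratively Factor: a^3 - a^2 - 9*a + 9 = (a - 1)*(a^2 - 9) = (a - 1)*(a + 3)*(a - 3)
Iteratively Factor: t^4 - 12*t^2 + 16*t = (t - 2)*(t^3 + 2*t^2 - 8*t) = (t - 2)*(t + 4)*(t^2 - 2*t) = (t - 2)^2*(t + 4)*(t)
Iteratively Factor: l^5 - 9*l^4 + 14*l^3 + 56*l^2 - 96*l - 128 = (l - 4)*(l^4 - 5*l^3 - 6*l^2 + 32*l + 32) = (l - 4)*(l + 2)*(l^3 - 7*l^2 + 8*l + 16) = (l - 4)^2*(l + 2)*(l^2 - 3*l - 4) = (l - 4)^2*(l + 1)*(l + 2)*(l - 4)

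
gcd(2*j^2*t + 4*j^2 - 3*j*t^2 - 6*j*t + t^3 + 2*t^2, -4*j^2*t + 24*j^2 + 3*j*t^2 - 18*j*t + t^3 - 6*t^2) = -j + t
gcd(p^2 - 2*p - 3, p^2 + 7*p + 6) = p + 1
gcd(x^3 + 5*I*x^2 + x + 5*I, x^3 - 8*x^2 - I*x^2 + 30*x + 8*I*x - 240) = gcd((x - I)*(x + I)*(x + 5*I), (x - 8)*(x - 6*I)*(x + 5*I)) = x + 5*I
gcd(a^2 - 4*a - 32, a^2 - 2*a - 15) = 1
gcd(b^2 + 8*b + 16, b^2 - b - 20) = b + 4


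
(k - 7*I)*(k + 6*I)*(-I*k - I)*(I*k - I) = k^4 - I*k^3 + 41*k^2 + I*k - 42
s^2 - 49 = (s - 7)*(s + 7)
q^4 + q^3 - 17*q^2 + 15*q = q*(q - 3)*(q - 1)*(q + 5)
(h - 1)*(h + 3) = h^2 + 2*h - 3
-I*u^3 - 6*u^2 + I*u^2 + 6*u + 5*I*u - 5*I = (u - 5*I)*(u - I)*(-I*u + I)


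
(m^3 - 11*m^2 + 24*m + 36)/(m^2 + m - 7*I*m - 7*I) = (m^2 - 12*m + 36)/(m - 7*I)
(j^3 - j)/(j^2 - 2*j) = (j^2 - 1)/(j - 2)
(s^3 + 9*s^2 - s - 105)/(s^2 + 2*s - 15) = s + 7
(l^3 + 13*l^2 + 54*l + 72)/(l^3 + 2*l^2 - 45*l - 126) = (l + 4)/(l - 7)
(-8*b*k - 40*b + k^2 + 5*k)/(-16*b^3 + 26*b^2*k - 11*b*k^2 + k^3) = (k + 5)/(2*b^2 - 3*b*k + k^2)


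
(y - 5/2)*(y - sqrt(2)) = y^2 - 5*y/2 - sqrt(2)*y + 5*sqrt(2)/2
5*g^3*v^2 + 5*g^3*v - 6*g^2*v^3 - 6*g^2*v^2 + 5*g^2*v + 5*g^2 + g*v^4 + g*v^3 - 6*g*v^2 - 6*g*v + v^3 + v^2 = (-5*g + v)*(-g + v)*(v + 1)*(g*v + 1)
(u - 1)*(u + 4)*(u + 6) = u^3 + 9*u^2 + 14*u - 24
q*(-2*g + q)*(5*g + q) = -10*g^2*q + 3*g*q^2 + q^3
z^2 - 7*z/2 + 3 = (z - 2)*(z - 3/2)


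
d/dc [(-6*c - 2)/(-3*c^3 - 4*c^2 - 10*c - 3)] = 2*(-2*c - 1)/(c^4 + 2*c^3 + 7*c^2 + 6*c + 9)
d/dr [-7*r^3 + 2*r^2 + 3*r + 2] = -21*r^2 + 4*r + 3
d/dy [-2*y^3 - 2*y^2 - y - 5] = -6*y^2 - 4*y - 1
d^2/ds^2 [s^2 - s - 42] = 2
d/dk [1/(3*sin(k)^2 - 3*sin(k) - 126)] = (1 - 2*sin(k))*cos(k)/(3*(sin(k) + cos(k)^2 + 41)^2)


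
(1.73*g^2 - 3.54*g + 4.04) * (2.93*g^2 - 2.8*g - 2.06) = 5.0689*g^4 - 15.2162*g^3 + 18.1854*g^2 - 4.0196*g - 8.3224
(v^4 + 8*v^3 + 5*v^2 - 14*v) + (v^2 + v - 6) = v^4 + 8*v^3 + 6*v^2 - 13*v - 6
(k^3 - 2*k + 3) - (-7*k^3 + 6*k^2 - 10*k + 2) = 8*k^3 - 6*k^2 + 8*k + 1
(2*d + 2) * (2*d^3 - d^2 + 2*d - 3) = 4*d^4 + 2*d^3 + 2*d^2 - 2*d - 6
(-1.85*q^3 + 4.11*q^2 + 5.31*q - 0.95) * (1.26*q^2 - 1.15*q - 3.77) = -2.331*q^5 + 7.3061*q^4 + 8.9386*q^3 - 22.7982*q^2 - 18.9262*q + 3.5815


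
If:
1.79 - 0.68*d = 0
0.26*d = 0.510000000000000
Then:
No Solution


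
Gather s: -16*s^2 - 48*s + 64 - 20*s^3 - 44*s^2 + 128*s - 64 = -20*s^3 - 60*s^2 + 80*s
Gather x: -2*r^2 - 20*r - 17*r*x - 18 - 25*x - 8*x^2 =-2*r^2 - 20*r - 8*x^2 + x*(-17*r - 25) - 18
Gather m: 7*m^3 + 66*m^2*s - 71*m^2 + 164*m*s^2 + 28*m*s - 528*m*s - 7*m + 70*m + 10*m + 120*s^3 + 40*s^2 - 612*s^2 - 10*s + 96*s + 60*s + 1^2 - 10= 7*m^3 + m^2*(66*s - 71) + m*(164*s^2 - 500*s + 73) + 120*s^3 - 572*s^2 + 146*s - 9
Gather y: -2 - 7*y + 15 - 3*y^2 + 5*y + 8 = -3*y^2 - 2*y + 21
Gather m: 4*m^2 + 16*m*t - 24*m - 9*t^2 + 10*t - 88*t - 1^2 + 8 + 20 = 4*m^2 + m*(16*t - 24) - 9*t^2 - 78*t + 27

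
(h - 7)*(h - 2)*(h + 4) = h^3 - 5*h^2 - 22*h + 56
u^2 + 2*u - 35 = (u - 5)*(u + 7)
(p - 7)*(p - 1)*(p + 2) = p^3 - 6*p^2 - 9*p + 14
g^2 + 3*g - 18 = (g - 3)*(g + 6)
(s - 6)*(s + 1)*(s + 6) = s^3 + s^2 - 36*s - 36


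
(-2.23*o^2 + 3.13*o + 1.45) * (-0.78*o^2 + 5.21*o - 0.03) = 1.7394*o^4 - 14.0597*o^3 + 15.2432*o^2 + 7.4606*o - 0.0435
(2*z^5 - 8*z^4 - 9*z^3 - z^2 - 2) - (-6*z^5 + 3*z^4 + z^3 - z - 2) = 8*z^5 - 11*z^4 - 10*z^3 - z^2 + z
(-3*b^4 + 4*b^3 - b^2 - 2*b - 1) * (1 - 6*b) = 18*b^5 - 27*b^4 + 10*b^3 + 11*b^2 + 4*b - 1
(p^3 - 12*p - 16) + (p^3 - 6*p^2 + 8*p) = 2*p^3 - 6*p^2 - 4*p - 16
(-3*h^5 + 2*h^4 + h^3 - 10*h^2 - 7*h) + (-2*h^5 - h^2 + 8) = -5*h^5 + 2*h^4 + h^3 - 11*h^2 - 7*h + 8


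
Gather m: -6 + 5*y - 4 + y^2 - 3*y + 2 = y^2 + 2*y - 8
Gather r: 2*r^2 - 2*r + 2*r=2*r^2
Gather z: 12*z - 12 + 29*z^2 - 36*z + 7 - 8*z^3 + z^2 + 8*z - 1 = -8*z^3 + 30*z^2 - 16*z - 6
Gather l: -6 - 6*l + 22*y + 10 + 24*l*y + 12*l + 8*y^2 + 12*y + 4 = l*(24*y + 6) + 8*y^2 + 34*y + 8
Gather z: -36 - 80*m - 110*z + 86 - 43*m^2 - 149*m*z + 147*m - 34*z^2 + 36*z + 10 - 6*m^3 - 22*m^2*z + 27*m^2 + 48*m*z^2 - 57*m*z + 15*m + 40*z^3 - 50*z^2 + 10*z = -6*m^3 - 16*m^2 + 82*m + 40*z^3 + z^2*(48*m - 84) + z*(-22*m^2 - 206*m - 64) + 60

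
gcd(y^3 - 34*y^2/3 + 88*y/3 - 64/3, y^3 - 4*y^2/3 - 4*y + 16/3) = y^2 - 10*y/3 + 8/3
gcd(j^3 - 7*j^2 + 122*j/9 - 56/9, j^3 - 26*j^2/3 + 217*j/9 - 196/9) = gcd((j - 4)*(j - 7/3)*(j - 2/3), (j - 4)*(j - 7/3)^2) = j^2 - 19*j/3 + 28/3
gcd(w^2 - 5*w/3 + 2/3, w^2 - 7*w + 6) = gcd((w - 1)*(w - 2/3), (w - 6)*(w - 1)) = w - 1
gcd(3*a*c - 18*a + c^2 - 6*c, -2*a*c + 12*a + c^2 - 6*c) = c - 6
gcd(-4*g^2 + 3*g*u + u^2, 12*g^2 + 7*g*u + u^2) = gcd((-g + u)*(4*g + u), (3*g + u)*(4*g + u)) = 4*g + u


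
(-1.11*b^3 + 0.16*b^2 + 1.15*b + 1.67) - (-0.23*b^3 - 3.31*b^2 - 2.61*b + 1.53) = -0.88*b^3 + 3.47*b^2 + 3.76*b + 0.14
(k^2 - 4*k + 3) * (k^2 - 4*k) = k^4 - 8*k^3 + 19*k^2 - 12*k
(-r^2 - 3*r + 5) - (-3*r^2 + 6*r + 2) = 2*r^2 - 9*r + 3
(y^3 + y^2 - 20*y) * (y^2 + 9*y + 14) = y^5 + 10*y^4 + 3*y^3 - 166*y^2 - 280*y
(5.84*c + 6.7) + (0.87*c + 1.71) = 6.71*c + 8.41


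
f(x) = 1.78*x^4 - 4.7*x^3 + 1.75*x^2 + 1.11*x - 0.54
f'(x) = 7.12*x^3 - 14.1*x^2 + 3.5*x + 1.11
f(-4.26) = 976.06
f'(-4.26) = -820.12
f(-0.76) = 2.28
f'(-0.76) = -12.82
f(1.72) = -1.79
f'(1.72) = 1.65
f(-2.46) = 142.48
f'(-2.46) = -198.82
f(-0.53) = 0.20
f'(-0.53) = -5.77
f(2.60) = 12.91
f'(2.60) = 40.04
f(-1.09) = 8.93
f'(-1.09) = -28.68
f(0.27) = -0.20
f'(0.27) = 1.17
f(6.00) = 1360.80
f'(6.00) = 1052.43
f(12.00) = 29053.26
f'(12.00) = 10316.07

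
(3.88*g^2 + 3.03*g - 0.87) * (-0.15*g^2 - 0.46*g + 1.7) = -0.582*g^4 - 2.2393*g^3 + 5.3327*g^2 + 5.5512*g - 1.479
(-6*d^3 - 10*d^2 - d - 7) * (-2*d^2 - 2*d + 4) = 12*d^5 + 32*d^4 - 2*d^3 - 24*d^2 + 10*d - 28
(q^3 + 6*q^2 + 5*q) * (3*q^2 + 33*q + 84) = 3*q^5 + 51*q^4 + 297*q^3 + 669*q^2 + 420*q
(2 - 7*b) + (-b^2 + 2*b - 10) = -b^2 - 5*b - 8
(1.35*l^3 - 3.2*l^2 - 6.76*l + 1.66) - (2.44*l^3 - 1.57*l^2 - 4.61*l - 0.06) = -1.09*l^3 - 1.63*l^2 - 2.15*l + 1.72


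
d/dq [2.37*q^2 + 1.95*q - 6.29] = 4.74*q + 1.95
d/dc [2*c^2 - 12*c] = 4*c - 12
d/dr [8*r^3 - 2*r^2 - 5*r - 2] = 24*r^2 - 4*r - 5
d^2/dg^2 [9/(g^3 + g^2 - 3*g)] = 18*(-g*(3*g + 1)*(g^2 + g - 3) + (3*g^2 + 2*g - 3)^2)/(g^3*(g^2 + g - 3)^3)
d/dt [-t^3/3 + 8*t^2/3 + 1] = t*(16 - 3*t)/3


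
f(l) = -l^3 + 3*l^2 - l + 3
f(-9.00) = 984.00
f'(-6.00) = -145.00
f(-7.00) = 500.00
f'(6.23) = -80.06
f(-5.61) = 279.58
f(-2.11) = 27.86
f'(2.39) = -3.80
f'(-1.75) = -20.69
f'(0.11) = -0.38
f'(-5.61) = -129.08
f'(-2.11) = -27.02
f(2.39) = 4.09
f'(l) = -3*l^2 + 6*l - 1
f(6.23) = -128.60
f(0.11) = 2.92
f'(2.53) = -5.02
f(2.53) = 3.48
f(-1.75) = 19.30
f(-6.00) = 333.00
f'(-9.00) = -298.00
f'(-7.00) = -190.00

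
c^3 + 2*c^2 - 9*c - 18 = (c - 3)*(c + 2)*(c + 3)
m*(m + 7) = m^2 + 7*m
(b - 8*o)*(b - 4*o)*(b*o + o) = b^3*o - 12*b^2*o^2 + b^2*o + 32*b*o^3 - 12*b*o^2 + 32*o^3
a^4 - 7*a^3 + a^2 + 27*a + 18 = (a - 6)*(a - 3)*(a + 1)^2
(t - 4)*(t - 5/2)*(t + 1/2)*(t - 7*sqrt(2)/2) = t^4 - 6*t^3 - 7*sqrt(2)*t^3/2 + 27*t^2/4 + 21*sqrt(2)*t^2 - 189*sqrt(2)*t/8 + 5*t - 35*sqrt(2)/2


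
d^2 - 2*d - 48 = (d - 8)*(d + 6)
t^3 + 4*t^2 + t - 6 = (t - 1)*(t + 2)*(t + 3)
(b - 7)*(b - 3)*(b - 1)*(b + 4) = b^4 - 7*b^3 - 13*b^2 + 103*b - 84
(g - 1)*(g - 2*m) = g^2 - 2*g*m - g + 2*m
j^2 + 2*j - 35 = (j - 5)*(j + 7)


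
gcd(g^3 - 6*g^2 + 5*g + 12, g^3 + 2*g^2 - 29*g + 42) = g - 3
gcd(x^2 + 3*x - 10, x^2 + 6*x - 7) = 1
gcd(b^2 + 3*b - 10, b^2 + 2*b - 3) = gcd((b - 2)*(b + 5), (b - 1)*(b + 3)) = 1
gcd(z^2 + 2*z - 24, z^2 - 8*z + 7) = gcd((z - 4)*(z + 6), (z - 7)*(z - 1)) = 1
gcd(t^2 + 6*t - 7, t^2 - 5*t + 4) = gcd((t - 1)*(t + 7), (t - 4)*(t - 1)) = t - 1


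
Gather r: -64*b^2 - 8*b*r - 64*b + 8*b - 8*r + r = -64*b^2 - 56*b + r*(-8*b - 7)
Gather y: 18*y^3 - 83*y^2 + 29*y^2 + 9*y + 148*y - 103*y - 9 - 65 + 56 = 18*y^3 - 54*y^2 + 54*y - 18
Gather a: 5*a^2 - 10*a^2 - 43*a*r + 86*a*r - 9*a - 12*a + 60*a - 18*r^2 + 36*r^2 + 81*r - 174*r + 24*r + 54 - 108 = -5*a^2 + a*(43*r + 39) + 18*r^2 - 69*r - 54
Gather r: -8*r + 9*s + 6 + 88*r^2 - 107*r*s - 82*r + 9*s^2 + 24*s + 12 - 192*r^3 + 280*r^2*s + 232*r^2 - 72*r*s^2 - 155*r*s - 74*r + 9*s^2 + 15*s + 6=-192*r^3 + r^2*(280*s + 320) + r*(-72*s^2 - 262*s - 164) + 18*s^2 + 48*s + 24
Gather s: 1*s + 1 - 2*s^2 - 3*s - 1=-2*s^2 - 2*s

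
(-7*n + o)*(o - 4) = -7*n*o + 28*n + o^2 - 4*o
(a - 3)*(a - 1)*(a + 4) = a^3 - 13*a + 12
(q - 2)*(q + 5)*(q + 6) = q^3 + 9*q^2 + 8*q - 60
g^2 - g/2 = g*(g - 1/2)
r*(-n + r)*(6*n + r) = -6*n^2*r + 5*n*r^2 + r^3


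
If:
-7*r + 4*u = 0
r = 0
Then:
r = 0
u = 0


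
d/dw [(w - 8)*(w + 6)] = 2*w - 2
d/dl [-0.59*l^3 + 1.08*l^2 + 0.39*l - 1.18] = -1.77*l^2 + 2.16*l + 0.39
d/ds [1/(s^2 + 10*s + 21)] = 2*(-s - 5)/(s^2 + 10*s + 21)^2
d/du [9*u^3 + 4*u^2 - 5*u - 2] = 27*u^2 + 8*u - 5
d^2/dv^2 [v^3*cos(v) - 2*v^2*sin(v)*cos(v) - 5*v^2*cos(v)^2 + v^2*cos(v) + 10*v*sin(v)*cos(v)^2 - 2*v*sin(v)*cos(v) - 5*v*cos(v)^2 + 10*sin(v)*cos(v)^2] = -v^3*cos(v) - 6*v^2*sin(v) + 4*v^2*sin(2*v) - v^2*cos(v) + 10*v^2*cos(2*v) - 13*v*sin(v)/2 + 24*v*sin(2*v) - 45*v*sin(3*v)/2 + 6*v*cos(v) + 2*v*cos(2*v) - 5*sin(v)/2 + 8*sin(2*v) - 45*sin(3*v)/2 + 7*cos(v) - 9*cos(2*v) + 15*cos(3*v) - 5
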